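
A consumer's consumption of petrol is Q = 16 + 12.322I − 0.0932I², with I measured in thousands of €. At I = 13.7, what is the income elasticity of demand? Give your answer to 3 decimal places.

0.800

At I = 13.7: Q = 167.3187.
dQ/dI = 12.322 − 0.1864I = 9.76832.
η = (dQ/dI)·(I/Q) = 9.76832 × (13.7/167.3187) = 0.800.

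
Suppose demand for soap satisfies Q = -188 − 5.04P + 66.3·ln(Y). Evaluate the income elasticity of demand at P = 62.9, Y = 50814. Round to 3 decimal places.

At P = 62.9, Y = 50814: Q = 213.406.
Holding P constant, ∂Q/∂Y = 66.3/Y = 0.00130476.
η_Y = (∂Q/∂Y)·(Y/Q) = 0.00130476 × (50814/213.406) = 0.311.

0.311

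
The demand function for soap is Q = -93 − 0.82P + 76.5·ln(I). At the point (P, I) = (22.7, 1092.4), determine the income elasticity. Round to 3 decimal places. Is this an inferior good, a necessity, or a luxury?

0.181 (necessity)

At P = 22.7, I = 1092.4: Q = 423.590.
Holding P constant, ∂Q/∂I = 76.5/I = 0.0700293.
η_I = (∂Q/∂I)·(I/Q) = 0.0700293 × (1092.4/423.590) = 0.181.
Since 0 < η < 1, this is a necessity.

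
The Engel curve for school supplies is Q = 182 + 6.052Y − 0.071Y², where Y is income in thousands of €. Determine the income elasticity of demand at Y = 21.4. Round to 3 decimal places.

At Y = 21.4: Q = 278.9976.
dQ/dY = 6.052 − 0.142Y = 3.01320.
η = (dQ/dY)·(Y/Q) = 3.01320 × (21.4/278.9976) = 0.231.

0.231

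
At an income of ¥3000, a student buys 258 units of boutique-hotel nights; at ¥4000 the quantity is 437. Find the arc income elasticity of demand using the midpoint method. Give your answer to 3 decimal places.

ΔQ = 437 − 258 = 179; midpoint Q̄ = (258 + 437)/2 = 347.5.
ΔI = 4000 − 3000 = 1000; midpoint Ī = (3000 + 4000)/2 = 3500.
η = (ΔQ/Q̄) ÷ (ΔI/Ī) = (179/347.5) ÷ (1000/3500) = 1.803.

1.803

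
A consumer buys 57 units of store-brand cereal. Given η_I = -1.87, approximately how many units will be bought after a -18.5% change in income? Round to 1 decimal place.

76.7

%ΔQ ≈ η × %ΔI = -1.87 × (-18.5%) = 34.595%.
New Q ≈ 57 × (1 + 0.34595) = 76.7.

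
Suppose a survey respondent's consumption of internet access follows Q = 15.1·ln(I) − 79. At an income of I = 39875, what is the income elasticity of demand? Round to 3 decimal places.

At I = 39875: Q = 80.962.
dQ/dI = 15.1/I = 0.000378683 at this income.
η = (dQ/dI)·(I/Q) = 0.000378683 × (39875/80.962) = 0.187.

0.187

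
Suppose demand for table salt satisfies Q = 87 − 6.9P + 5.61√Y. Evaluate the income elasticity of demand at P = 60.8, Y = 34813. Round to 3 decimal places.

0.733

At P = 60.8, Y = 34813: Q = 714.207.
Holding P constant, ∂Q/∂Y = 5.61/(2√Y) = 0.0150336.
η_Y = (∂Q/∂Y)·(Y/Q) = 0.0150336 × (34813/714.207) = 0.733.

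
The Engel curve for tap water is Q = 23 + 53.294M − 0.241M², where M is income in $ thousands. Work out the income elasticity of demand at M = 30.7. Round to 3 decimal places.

At M = 30.7: Q = 1431.9857.
dQ/dM = 53.294 − 0.482M = 38.49660.
η = (dQ/dM)·(M/Q) = 38.49660 × (30.7/1431.9857) = 0.825.

0.825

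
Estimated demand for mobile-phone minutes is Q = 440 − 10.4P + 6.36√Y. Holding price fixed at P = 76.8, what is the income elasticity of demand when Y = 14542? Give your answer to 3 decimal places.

0.939

At P = 76.8, Y = 14542: Q = 408.234.
Holding P constant, ∂Q/∂Y = 6.36/(2√Y) = 0.0263703.
η_Y = (∂Q/∂Y)·(Y/Q) = 0.0263703 × (14542/408.234) = 0.939.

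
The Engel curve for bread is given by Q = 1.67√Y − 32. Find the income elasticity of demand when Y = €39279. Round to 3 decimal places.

At Y = 39279: Q = 298.976.
dQ/dY = 1.67/(2√Y) = 0.00421314 at this income.
η = (dQ/dY)·(Y/Q) = 0.00421314 × (39279/298.976) = 0.554.

0.554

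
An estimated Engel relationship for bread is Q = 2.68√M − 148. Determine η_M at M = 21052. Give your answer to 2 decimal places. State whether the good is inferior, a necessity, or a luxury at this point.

At M = 21052: Q = 240.849.
dQ/dM = 2.68/(2√M) = 0.00923545 at this income.
η = (dQ/dM)·(M/Q) = 0.00923545 × (21052/240.849) = 0.81.
Since 0 < η < 1, the good is a necessity.

0.81 (necessity)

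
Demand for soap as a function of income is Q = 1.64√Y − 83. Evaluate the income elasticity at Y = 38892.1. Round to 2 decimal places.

At Y = 38892.1: Q = 240.426.
dQ/dY = 1.64/(2√Y) = 0.00415799 at this income.
η = (dQ/dY)·(Y/Q) = 0.00415799 × (38892.1/240.426) = 0.67.

0.67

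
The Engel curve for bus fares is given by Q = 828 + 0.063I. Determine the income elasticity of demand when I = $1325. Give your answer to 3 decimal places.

At I = 1325: Q = 911.475.
dQ/dI = 0.063.
η = (dQ/dI)·(I/Q) = 0.063 × (1325/911.475) = 0.092.

0.092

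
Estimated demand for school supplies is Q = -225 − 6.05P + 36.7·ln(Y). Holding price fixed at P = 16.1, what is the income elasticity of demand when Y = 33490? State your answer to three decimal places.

At P = 16.1, Y = 33490: Q = 59.972.
Holding P constant, ∂Q/∂Y = 36.7/Y = 0.00109585.
η_Y = (∂Q/∂Y)·(Y/Q) = 0.00109585 × (33490/59.972) = 0.612.

0.612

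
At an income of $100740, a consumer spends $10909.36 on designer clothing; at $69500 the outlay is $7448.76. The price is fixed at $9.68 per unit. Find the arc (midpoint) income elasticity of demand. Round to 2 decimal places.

With a constant price, Q₁ = 10909.36/9.68 = 1127.000 and Q₂ = 7448.76/9.68 = 769.500 (equivalently, work directly with expenditure since P cancels).
Midpoint %ΔQ = (7448.76 − 10909.36)/9179.06 = -0.37701; midpoint %ΔI = (69500 − 100740)/85120 = -0.36701.
η = -0.37701 / -0.36701 = 1.03.

1.03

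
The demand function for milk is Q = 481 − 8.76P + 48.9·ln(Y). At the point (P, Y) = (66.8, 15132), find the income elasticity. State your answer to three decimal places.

At P = 66.8, Y = 15132: Q = 366.473.
Holding P constant, ∂Q/∂Y = 48.9/Y = 0.00323156.
η_Y = (∂Q/∂Y)·(Y/Q) = 0.00323156 × (15132/366.473) = 0.133.

0.133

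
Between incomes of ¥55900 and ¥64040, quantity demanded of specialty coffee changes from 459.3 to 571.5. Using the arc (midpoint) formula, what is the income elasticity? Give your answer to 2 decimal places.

1.60

ΔQ = 571.5 − 459.3 = 112.2; midpoint Q̄ = (459.3 + 571.5)/2 = 515.4.
ΔI = 64040 − 55900 = 8140; midpoint Ī = (55900 + 64040)/2 = 59970.
η = (ΔQ/Q̄) ÷ (ΔI/Ī) = (112.2/515.4) ÷ (8140/59970) = 1.60.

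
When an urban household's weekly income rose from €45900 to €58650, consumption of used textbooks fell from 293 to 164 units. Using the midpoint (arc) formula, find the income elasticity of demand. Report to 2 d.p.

ΔQ = 164 − 293 = -129; midpoint Q̄ = (293 + 164)/2 = 228.5.
ΔI = 58650 − 45900 = 12750; midpoint Ī = (45900 + 58650)/2 = 52275.
η = (ΔQ/Q̄) ÷ (ΔI/Ī) = (-129/228.5) ÷ (12750/52275) = -2.31.

-2.31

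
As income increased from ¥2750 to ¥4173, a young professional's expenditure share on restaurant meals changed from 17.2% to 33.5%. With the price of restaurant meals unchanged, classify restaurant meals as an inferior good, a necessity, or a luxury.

The budget share rises as income rises, so η > 1.

luxury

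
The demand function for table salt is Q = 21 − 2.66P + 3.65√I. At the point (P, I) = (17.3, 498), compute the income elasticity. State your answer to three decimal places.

At P = 17.3, I = 498: Q = 56.435.
Holding P constant, ∂Q/∂I = 3.65/(2√I) = 0.0817802.
η_I = (∂Q/∂I)·(I/Q) = 0.0817802 × (498/56.435) = 0.722.

0.722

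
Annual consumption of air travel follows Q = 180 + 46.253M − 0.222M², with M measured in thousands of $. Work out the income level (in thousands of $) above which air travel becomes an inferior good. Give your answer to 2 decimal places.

104.17

dQ/dM = 46.253 − 0.444M.
The good is inferior where dQ/dM < 0. Setting dQ/dM = 0 gives M = 46.253 / 0.444 = 104.17.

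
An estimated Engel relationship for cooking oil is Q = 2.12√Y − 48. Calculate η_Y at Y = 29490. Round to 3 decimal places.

At Y = 29490: Q = 316.060.
dQ/dY = 2.12/(2√Y) = 0.0061726 at this income.
η = (dQ/dY)·(Y/Q) = 0.0061726 × (29490/316.060) = 0.576.

0.576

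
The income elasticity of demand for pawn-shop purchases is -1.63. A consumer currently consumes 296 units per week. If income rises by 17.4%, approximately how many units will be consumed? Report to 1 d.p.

%ΔQ ≈ η × %ΔI = -1.63 × 17.4% = -28.362%.
New Q ≈ 296 × (1 − 0.28362) = 212.0.

212.0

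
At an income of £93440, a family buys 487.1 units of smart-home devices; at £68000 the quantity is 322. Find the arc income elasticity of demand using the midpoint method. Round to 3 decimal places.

1.295

ΔQ = 322 − 487.1 = -165.1; midpoint Q̄ = (487.1 + 322)/2 = 404.55.
ΔI = 68000 − 93440 = -25440; midpoint Ī = (93440 + 68000)/2 = 80720.
η = (ΔQ/Q̄) ÷ (ΔI/Ī) = (-165.1/404.55) ÷ (-25440/80720) = 1.295.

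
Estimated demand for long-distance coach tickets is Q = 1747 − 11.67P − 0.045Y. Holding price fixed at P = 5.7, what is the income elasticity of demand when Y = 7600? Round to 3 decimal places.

-0.256

At P = 5.7, Y = 7600: Q = 1338.481.
Holding P constant, ∂Q/∂Y = −0.045.
η_Y = (∂Q/∂Y)·(Y/Q) = -0.045 × (7600/1338.481) = -0.256.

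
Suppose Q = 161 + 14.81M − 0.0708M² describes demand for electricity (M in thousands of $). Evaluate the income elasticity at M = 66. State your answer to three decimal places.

At M = 66: Q = 830.0552.
dQ/dM = 14.81 − 0.1416M = 5.46440.
η = (dQ/dM)·(M/Q) = 5.46440 × (66/830.0552) = 0.434.

0.434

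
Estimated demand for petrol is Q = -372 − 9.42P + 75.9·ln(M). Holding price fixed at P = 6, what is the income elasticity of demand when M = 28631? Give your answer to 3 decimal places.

0.217

At P = 6, M = 28631: Q = 350.384.
Holding P constant, ∂Q/∂M = 75.9/M = 0.00265097.
η_M = (∂Q/∂M)·(M/Q) = 0.00265097 × (28631/350.384) = 0.217.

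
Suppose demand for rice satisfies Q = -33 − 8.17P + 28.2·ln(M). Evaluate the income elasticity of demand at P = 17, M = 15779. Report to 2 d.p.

At P = 17, M = 15779: Q = 100.703.
Holding P constant, ∂Q/∂M = 28.2/M = 0.00178719.
η_M = (∂Q/∂M)·(M/Q) = 0.00178719 × (15779/100.703) = 0.28.

0.28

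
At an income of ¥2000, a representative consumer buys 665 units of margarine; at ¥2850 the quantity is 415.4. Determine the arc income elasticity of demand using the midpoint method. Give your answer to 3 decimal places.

ΔQ = 415.4 − 665 = -249.6; midpoint Q̄ = (665 + 415.4)/2 = 540.2.
ΔI = 2850 − 2000 = 850; midpoint Ī = (2000 + 2850)/2 = 2425.
η = (ΔQ/Q̄) ÷ (ΔI/Ī) = (-249.6/540.2) ÷ (850/2425) = -1.318.

-1.318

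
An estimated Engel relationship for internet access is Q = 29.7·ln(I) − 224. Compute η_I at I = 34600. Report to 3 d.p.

At I = 34600: Q = 86.413.
dQ/dI = 29.7/I = 0.000858382 at this income.
η = (dQ/dI)·(I/Q) = 0.000858382 × (34600/86.413) = 0.344.

0.344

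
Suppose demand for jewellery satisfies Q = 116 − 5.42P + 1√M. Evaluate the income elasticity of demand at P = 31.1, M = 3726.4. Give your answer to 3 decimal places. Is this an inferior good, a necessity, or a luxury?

At P = 31.1, M = 3726.4: Q = 8.482.
Holding P constant, ∂Q/∂M = 1/(2√M) = 0.00819078.
η_M = (∂Q/∂M)·(M/Q) = 0.00819078 × (3726.4/8.482) = 3.598.
Since η > 1, this is a luxury.

3.598 (luxury)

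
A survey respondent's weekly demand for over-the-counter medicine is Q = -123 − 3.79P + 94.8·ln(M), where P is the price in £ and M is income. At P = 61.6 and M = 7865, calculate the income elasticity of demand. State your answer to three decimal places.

At P = 61.6, M = 7865: Q = 493.909.
Holding P constant, ∂Q/∂M = 94.8/M = 0.0120534.
η_M = (∂Q/∂M)·(M/Q) = 0.0120534 × (7865/493.909) = 0.192.

0.192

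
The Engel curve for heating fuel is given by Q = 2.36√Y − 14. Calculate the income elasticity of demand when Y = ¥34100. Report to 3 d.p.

At Y = 34100: Q = 421.802.
dQ/dY = 2.36/(2√Y) = 0.00639006 at this income.
η = (dQ/dY)·(Y/Q) = 0.00639006 × (34100/421.802) = 0.517.

0.517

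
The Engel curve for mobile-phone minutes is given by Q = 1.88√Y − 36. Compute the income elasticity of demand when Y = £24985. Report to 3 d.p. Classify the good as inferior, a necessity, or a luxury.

0.569 (necessity)

At Y = 24985: Q = 261.165.
dQ/dY = 1.88/(2√Y) = 0.00594687 at this income.
η = (dQ/dY)·(Y/Q) = 0.00594687 × (24985/261.165) = 0.569.
Since 0 < η < 1, the good is a necessity.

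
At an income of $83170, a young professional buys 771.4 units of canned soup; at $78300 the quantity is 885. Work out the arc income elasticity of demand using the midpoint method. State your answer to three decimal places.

-2.274

ΔQ = 885 − 771.4 = 113.6; midpoint Q̄ = (771.4 + 885)/2 = 828.2.
ΔI = 78300 − 83170 = -4870; midpoint Ī = (83170 + 78300)/2 = 80735.
η = (ΔQ/Q̄) ÷ (ΔI/Ī) = (113.6/828.2) ÷ (-4870/80735) = -2.274.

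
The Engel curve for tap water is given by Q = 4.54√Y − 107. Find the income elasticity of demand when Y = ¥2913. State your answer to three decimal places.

At Y = 2913: Q = 138.034.
dQ/dY = 4.54/(2√Y) = 0.0420587 at this income.
η = (dQ/dY)·(Y/Q) = 0.0420587 × (2913/138.034) = 0.888.

0.888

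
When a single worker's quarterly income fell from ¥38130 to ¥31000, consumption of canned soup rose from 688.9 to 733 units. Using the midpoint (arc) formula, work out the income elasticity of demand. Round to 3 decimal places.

ΔQ = 733 − 688.9 = 44.1; midpoint Q̄ = (688.9 + 733)/2 = 710.95.
ΔI = 31000 − 38130 = -7130; midpoint Ī = (38130 + 31000)/2 = 34565.
η = (ΔQ/Q̄) ÷ (ΔI/Ī) = (44.1/710.95) ÷ (-7130/34565) = -0.301.

-0.301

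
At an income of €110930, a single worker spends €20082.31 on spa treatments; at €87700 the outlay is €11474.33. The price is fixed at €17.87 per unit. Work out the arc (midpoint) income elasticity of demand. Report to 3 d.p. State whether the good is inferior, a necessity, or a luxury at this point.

With a constant price, Q₁ = 20082.31/17.87 = 1123.800 and Q₂ = 11474.33/17.87 = 642.100 (equivalently, work directly with expenditure since P cancels).
Midpoint %ΔQ = (11474.33 − 20082.31)/15778.32 = -0.54556; midpoint %ΔI = (87700 − 110930)/99315 = -0.23390.
η = -0.54556 / -0.23390 = 2.332.
η > 1 ⇒ luxury.

2.332 (luxury)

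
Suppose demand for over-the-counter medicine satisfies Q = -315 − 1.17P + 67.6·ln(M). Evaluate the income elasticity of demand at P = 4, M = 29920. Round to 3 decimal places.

At P = 4, M = 29920: Q = 377.025.
Holding P constant, ∂Q/∂M = 67.6/M = 0.00225936.
η_M = (∂Q/∂M)·(M/Q) = 0.00225936 × (29920/377.025) = 0.179.

0.179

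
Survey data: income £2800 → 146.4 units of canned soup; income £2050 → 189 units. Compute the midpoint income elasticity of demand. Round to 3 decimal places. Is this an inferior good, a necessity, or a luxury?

ΔQ = 189 − 146.4 = 42.6; midpoint Q̄ = (146.4 + 189)/2 = 167.7.
ΔI = 2050 − 2800 = -750; midpoint Ī = (2800 + 2050)/2 = 2425.
η = (ΔQ/Q̄) ÷ (ΔI/Ī) = (42.6/167.7) ÷ (-750/2425) = -0.821.
η < 0 ⇒ inferior good.

-0.821 (inferior good)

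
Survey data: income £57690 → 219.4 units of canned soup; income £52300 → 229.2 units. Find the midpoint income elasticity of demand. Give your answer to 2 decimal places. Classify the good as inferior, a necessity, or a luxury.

ΔQ = 229.2 − 219.4 = 9.8; midpoint Q̄ = (219.4 + 229.2)/2 = 224.3.
ΔI = 52300 − 57690 = -5390; midpoint Ī = (57690 + 52300)/2 = 54995.
η = (ΔQ/Q̄) ÷ (ΔI/Ī) = (9.8/224.3) ÷ (-5390/54995) = -0.45.
η < 0 ⇒ inferior good.

-0.45 (inferior good)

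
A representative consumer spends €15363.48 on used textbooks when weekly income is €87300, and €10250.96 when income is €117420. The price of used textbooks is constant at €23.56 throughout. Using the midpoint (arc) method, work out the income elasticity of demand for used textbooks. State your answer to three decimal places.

-1.357

With a constant price, Q₁ = 15363.48/23.56 = 652.100 and Q₂ = 10250.96/23.56 = 435.100 (equivalently, work directly with expenditure since P cancels).
Midpoint %ΔQ = (10250.96 − 15363.48)/12807.22 = -0.39919; midpoint %ΔI = (117420 − 87300)/102360 = 0.29426.
η = -0.39919 / 0.29426 = -1.357.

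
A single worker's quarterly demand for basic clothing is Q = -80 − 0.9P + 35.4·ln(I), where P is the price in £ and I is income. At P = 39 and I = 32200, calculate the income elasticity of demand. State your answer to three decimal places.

0.140

At P = 39, I = 32200: Q = 252.342.
Holding P constant, ∂Q/∂I = 35.4/I = 0.00109938.
η_I = (∂Q/∂I)·(I/Q) = 0.00109938 × (32200/252.342) = 0.140.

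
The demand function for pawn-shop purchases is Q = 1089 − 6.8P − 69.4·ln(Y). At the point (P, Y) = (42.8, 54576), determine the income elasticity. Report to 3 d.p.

At P = 42.8, Y = 54576: Q = 40.990.
Holding P constant, ∂Q/∂Y = -69.4/Y = -0.00127162.
η_Y = (∂Q/∂Y)·(Y/Q) = -0.00127162 × (54576/40.990) = -1.693.

-1.693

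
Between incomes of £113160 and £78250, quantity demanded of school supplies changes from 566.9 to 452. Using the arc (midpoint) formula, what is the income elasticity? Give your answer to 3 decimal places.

ΔQ = 452 − 566.9 = -114.9; midpoint Q̄ = (566.9 + 452)/2 = 509.45.
ΔI = 78250 − 113160 = -34910; midpoint Ī = (113160 + 78250)/2 = 95705.
η = (ΔQ/Q̄) ÷ (ΔI/Ī) = (-114.9/509.45) ÷ (-34910/95705) = 0.618.

0.618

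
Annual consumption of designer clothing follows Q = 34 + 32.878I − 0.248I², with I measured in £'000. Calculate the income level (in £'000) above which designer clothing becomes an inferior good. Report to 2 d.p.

dQ/dI = 32.878 − 0.496I.
The good is inferior where dQ/dI < 0. Setting dQ/dI = 0 gives I = 32.878 / 0.496 = 66.29.

66.29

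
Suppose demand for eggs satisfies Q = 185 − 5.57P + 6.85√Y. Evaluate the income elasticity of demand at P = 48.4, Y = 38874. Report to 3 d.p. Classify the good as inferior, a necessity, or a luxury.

At P = 48.4, Y = 38874: Q = 1265.992.
Holding P constant, ∂Q/∂Y = 6.85/(2√Y) = 0.0173712.
η_Y = (∂Q/∂Y)·(Y/Q) = 0.0173712 × (38874/1265.992) = 0.533.
Since 0 < η < 1, this is a necessity.

0.533 (necessity)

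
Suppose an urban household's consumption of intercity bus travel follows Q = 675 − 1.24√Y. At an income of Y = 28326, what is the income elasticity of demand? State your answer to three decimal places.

-0.224

At Y = 28326: Q = 466.304.
dQ/dY = -1.24/(2√Y) = -0.00368383 at this income.
η = (dQ/dY)·(Y/Q) = -0.00368383 × (28326/466.304) = -0.224.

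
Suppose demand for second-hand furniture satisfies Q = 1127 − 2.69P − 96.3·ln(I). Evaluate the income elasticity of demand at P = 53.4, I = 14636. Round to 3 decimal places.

-1.613

At P = 53.4, I = 14636: Q = 59.718.
Holding P constant, ∂Q/∂I = -96.3/I = -0.00657967.
η_I = (∂Q/∂I)·(I/Q) = -0.00657967 × (14636/59.718) = -1.613.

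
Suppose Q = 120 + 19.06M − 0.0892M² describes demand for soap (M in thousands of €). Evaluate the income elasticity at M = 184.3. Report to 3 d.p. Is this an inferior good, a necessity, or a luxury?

-4.224 (inferior good)

At M = 184.3: Q = 602.9471.
dQ/dM = 19.06 − 0.1784M = -13.81912.
η = (dQ/dM)·(M/Q) = -13.81912 × (184.3/602.9471) = -4.224.
η < 0 ⇒ inferior good.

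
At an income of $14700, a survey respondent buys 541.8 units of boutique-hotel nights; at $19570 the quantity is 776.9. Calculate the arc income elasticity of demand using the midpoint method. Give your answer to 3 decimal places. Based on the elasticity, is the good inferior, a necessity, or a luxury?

ΔQ = 776.9 − 541.8 = 235.1; midpoint Q̄ = (541.8 + 776.9)/2 = 659.35.
ΔI = 19570 − 14700 = 4870; midpoint Ī = (14700 + 19570)/2 = 17135.
η = (ΔQ/Q̄) ÷ (ΔI/Ī) = (235.1/659.35) ÷ (4870/17135) = 1.255.
η > 1 ⇒ luxury.

1.255 (luxury)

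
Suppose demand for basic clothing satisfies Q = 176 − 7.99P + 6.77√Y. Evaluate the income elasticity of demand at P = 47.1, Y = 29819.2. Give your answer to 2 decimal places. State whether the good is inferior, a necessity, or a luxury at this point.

At P = 47.1, Y = 29819.2: Q = 968.731.
Holding P constant, ∂Q/∂Y = 6.77/(2√Y) = 0.0196025.
η_Y = (∂Q/∂Y)·(Y/Q) = 0.0196025 × (29819.2/968.731) = 0.60.
Since 0 < η < 1, this is a necessity.

0.60 (necessity)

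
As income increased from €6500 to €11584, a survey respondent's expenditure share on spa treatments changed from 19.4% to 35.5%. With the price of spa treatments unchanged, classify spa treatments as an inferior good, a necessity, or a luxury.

luxury

The budget share rises as income rises, so η > 1.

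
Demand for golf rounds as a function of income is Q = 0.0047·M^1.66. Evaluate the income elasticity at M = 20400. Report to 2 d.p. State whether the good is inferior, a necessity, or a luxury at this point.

1.66 (luxury)

For Q = A·M^β the income elasticity is constant and equal to β.
Here β = 1.66, so η = 1.66.
Since η > 1, the good is a luxury.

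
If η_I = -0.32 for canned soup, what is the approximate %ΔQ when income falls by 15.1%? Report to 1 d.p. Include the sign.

4.8%

%ΔQ ≈ η × %ΔI = -0.32 × (-15.1%) = 4.8%.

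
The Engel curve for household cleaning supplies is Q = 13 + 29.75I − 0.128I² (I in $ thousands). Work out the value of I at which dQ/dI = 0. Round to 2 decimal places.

dQ/dI = 29.75 − 0.256I.
The good is inferior where dQ/dI < 0. Setting dQ/dI = 0 gives I = 29.75 / 0.256 = 116.21.

116.21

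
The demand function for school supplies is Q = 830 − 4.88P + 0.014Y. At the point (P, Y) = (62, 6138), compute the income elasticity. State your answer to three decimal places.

0.140

At P = 62, Y = 6138: Q = 613.372.
Holding P constant, ∂Q/∂Y = 0.014.
η_Y = (∂Q/∂Y)·(Y/Q) = 0.014 × (6138/613.372) = 0.140.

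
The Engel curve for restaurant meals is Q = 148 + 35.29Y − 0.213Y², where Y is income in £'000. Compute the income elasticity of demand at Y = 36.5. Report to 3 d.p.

At Y = 36.5: Q = 1152.3158.
dQ/dY = 35.29 − 0.426Y = 19.74100.
η = (dQ/dY)·(Y/Q) = 19.74100 × (36.5/1152.3158) = 0.625.

0.625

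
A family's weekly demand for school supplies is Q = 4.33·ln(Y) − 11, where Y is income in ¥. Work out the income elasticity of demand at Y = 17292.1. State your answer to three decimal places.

At Y = 17292.1: Q = 31.252.
dQ/dY = 4.33/Y = 0.000250403 at this income.
η = (dQ/dY)·(Y/Q) = 0.000250403 × (17292.1/31.252) = 0.139.

0.139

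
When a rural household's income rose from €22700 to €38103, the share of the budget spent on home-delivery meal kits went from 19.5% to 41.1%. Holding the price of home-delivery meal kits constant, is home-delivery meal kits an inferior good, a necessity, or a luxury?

The budget share rises as income rises, so η > 1.

luxury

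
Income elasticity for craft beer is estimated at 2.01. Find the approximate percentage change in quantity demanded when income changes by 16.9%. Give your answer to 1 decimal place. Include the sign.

%ΔQ ≈ η × %ΔI = 2.01 × 16.9% = 34.0%.

34.0%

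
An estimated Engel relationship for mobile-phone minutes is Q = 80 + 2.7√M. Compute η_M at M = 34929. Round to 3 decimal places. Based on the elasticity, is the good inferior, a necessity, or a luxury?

0.432 (necessity)

At M = 34929: Q = 584.611.
dQ/dM = 2.7/(2√M) = 0.00722338 at this income.
η = (dQ/dM)·(M/Q) = 0.00722338 × (34929/584.611) = 0.432.
Since 0 < η < 1, the good is a necessity.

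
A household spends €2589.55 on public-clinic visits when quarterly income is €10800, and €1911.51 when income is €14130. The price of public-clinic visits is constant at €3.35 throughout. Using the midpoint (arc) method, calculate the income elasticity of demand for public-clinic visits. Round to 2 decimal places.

With a constant price, Q₁ = 2589.55/3.35 = 773.000 and Q₂ = 1911.51/3.35 = 570.600 (equivalently, work directly with expenditure since P cancels).
Midpoint %ΔQ = (1911.51 − 2589.55)/2250.53 = -0.30128; midpoint %ΔI = (14130 − 10800)/12465 = 0.26715.
η = -0.30128 / 0.26715 = -1.13.

-1.13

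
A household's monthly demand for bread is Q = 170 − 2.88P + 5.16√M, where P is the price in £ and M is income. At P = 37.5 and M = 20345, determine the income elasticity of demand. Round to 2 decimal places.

At P = 37.5, M = 20345: Q = 798.001.
Holding P constant, ∂Q/∂M = 5.16/(2√M) = 0.018088.
η_M = (∂Q/∂M)·(M/Q) = 0.018088 × (20345/798.001) = 0.46.

0.46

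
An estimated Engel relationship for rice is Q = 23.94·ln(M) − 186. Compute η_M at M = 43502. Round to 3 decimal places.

0.344

At M = 43502: Q = 69.693.
dQ/dM = 23.94/M = 0.00055032 at this income.
η = (dQ/dM)·(M/Q) = 0.00055032 × (43502/69.693) = 0.344.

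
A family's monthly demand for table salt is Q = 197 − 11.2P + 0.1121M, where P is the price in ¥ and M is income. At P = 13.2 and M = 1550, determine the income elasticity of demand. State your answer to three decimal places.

0.779

At P = 13.2, M = 1550: Q = 222.915.
Holding P constant, ∂Q/∂M = 0.1121.
η_M = (∂Q/∂M)·(M/Q) = 0.1121 × (1550/222.915) = 0.779.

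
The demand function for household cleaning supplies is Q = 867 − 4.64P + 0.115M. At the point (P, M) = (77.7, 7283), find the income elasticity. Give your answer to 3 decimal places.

At P = 77.7, M = 7283: Q = 1344.017.
Holding P constant, ∂Q/∂M = 0.115.
η_M = (∂Q/∂M)·(M/Q) = 0.115 × (7283/1344.017) = 0.623.

0.623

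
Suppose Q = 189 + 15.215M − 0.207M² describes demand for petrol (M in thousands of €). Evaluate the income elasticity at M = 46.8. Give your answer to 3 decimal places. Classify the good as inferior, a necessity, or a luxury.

At M = 46.8: Q = 447.6823.
dQ/dM = 15.215 − 0.414M = -4.16020.
η = (dQ/dM)·(M/Q) = -4.16020 × (46.8/447.6823) = -0.435.
η < 0 ⇒ inferior good.

-0.435 (inferior good)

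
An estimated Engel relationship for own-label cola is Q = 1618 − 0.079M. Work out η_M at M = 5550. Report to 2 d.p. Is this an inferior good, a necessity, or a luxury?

-0.37 (inferior good)

At M = 5550: Q = 1179.550.
dQ/dM = −0.079.
η = (dQ/dM)·(M/Q) = -0.079 × (5550/1179.550) = -0.37.
Since η < 0, the good is an inferior good.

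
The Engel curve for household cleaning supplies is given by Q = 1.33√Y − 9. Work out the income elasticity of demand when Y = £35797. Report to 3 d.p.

0.519

At Y = 35797: Q = 242.637.
dQ/dY = 1.33/(2√Y) = 0.00351478 at this income.
η = (dQ/dY)·(Y/Q) = 0.00351478 × (35797/242.637) = 0.519.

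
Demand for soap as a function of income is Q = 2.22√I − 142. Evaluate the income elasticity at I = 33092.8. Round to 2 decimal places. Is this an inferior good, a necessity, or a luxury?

At I = 33092.8: Q = 261.850.
dQ/dI = 2.22/(2√I) = 0.00610178 at this income.
η = (dQ/dI)·(I/Q) = 0.00610178 × (33092.8/261.850) = 0.77.
Since 0 < η < 1, the good is a necessity.

0.77 (necessity)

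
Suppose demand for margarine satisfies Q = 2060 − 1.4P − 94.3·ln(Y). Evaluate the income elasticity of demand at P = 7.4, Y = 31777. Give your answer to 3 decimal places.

-0.088

At P = 7.4, Y = 31777: Q = 1072.079.
Holding P constant, ∂Q/∂Y = -94.3/Y = -0.00296756.
η_Y = (∂Q/∂Y)·(Y/Q) = -0.00296756 × (31777/1072.079) = -0.088.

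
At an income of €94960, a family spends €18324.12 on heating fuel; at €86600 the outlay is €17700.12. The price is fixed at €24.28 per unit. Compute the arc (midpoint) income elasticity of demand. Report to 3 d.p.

With a constant price, Q₁ = 18324.12/24.28 = 754.700 and Q₂ = 17700.12/24.28 = 729.000 (equivalently, work directly with expenditure since P cancels).
Midpoint %ΔQ = (17700.12 − 18324.12)/18012.12 = -0.03464; midpoint %ΔI = (86600 − 94960)/90780 = -0.09209.
η = -0.03464 / -0.09209 = 0.376.

0.376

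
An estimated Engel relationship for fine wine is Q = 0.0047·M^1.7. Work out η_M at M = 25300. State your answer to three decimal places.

1.700

For Q = A·M^β the income elasticity is constant and equal to β.
Here β = 1.7, so η = 1.700.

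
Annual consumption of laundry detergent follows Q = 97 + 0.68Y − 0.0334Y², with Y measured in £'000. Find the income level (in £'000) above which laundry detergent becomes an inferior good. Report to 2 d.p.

dQ/dY = 0.68 − 0.0668Y.
The good is inferior where dQ/dY < 0. Setting dQ/dY = 0 gives Y = 0.68 / 0.0668 = 10.18.

10.18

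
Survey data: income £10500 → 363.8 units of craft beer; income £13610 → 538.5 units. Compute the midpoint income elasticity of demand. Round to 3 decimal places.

ΔQ = 538.5 − 363.8 = 174.7; midpoint Q̄ = (363.8 + 538.5)/2 = 451.15.
ΔI = 13610 − 10500 = 3110; midpoint Ī = (10500 + 13610)/2 = 12055.
η = (ΔQ/Q̄) ÷ (ΔI/Ī) = (174.7/451.15) ÷ (3110/12055) = 1.501.

1.501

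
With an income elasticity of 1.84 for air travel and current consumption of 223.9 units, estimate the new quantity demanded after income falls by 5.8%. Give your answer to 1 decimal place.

200.0

%ΔQ ≈ η × %ΔI = 1.84 × (-5.8%) = -10.672%.
New Q ≈ 223.9 × (1 − 0.10672) = 200.0.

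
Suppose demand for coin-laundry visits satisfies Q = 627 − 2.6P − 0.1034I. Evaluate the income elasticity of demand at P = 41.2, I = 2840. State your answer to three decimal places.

At P = 41.2, I = 2840: Q = 226.224.
Holding P constant, ∂Q/∂I = −0.1034.
η_I = (∂Q/∂I)·(I/Q) = -0.1034 × (2840/226.224) = -1.298.

-1.298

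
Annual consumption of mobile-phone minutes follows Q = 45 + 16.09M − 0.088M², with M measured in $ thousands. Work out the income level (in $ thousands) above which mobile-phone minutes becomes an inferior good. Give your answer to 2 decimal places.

dQ/dM = 16.09 − 0.176M.
The good is inferior where dQ/dM < 0. Setting dQ/dM = 0 gives M = 16.09 / 0.176 = 91.42.

91.42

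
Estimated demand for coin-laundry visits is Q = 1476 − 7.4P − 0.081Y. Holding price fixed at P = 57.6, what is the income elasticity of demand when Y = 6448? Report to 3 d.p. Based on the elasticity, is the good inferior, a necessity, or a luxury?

-0.990 (inferior good)

At P = 57.6, Y = 6448: Q = 527.472.
Holding P constant, ∂Q/∂Y = −0.081.
η_Y = (∂Q/∂Y)·(Y/Q) = -0.081 × (6448/527.472) = -0.990.
Since η < 0, this is an inferior good.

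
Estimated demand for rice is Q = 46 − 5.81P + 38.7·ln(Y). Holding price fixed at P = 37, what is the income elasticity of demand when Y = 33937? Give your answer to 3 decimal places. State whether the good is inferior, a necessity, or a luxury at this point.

At P = 37, Y = 33937: Q = 234.759.
Holding P constant, ∂Q/∂Y = 38.7/Y = 0.00114035.
η_Y = (∂Q/∂Y)·(Y/Q) = 0.00114035 × (33937/234.759) = 0.165.
Since 0 < η < 1, this is a necessity.

0.165 (necessity)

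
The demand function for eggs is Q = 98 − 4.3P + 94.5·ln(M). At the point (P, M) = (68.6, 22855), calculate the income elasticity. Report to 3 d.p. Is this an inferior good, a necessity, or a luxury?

At P = 68.6, M = 22855: Q = 751.509.
Holding P constant, ∂Q/∂M = 94.5/M = 0.00413476.
η_M = (∂Q/∂M)·(M/Q) = 0.00413476 × (22855/751.509) = 0.126.
Since 0 < η < 1, this is a necessity.

0.126 (necessity)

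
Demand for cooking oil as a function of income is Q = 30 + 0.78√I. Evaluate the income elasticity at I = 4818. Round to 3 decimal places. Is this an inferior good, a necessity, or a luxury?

0.322 (necessity)

At I = 4818: Q = 84.141.
dQ/dI = 0.78/(2√I) = 0.00561864 at this income.
η = (dQ/dI)·(I/Q) = 0.00561864 × (4818/84.141) = 0.322.
Since 0 < η < 1, the good is a necessity.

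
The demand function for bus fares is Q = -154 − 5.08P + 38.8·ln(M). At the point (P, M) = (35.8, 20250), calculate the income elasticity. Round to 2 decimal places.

At P = 35.8, M = 20250: Q = 48.873.
Holding P constant, ∂Q/∂M = 38.8/M = 0.00191605.
η_M = (∂Q/∂M)·(M/Q) = 0.00191605 × (20250/48.873) = 0.79.

0.79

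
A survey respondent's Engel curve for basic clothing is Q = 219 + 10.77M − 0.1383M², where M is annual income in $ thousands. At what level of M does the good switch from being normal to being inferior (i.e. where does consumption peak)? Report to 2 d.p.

38.94

dQ/dM = 10.77 − 0.2766M.
The good is inferior where dQ/dM < 0. Setting dQ/dM = 0 gives M = 10.77 / 0.2766 = 38.94.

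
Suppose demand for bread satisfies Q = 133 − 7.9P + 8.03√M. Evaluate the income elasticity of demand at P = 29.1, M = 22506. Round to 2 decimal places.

0.54

At P = 29.1, M = 22506: Q = 1107.771.
Holding P constant, ∂Q/∂M = 8.03/(2√M) = 0.0267631.
η_M = (∂Q/∂M)·(M/Q) = 0.0267631 × (22506/1107.771) = 0.54.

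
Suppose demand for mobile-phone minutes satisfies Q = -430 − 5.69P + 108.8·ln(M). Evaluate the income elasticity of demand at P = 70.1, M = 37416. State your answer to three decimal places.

At P = 70.1, M = 37416: Q = 316.779.
Holding P constant, ∂Q/∂M = 108.8/M = 0.00290785.
η_M = (∂Q/∂M)·(M/Q) = 0.00290785 × (37416/316.779) = 0.343.

0.343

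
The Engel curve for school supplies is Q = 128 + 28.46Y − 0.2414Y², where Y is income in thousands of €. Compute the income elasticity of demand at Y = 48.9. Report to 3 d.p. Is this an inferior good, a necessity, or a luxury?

At Y = 48.9: Q = 942.4559.
dQ/dY = 28.46 − 0.4828Y = 4.85108.
η = (dQ/dY)·(Y/Q) = 4.85108 × (48.9/942.4559) = 0.252.
0 < η < 1 ⇒ necessity.

0.252 (necessity)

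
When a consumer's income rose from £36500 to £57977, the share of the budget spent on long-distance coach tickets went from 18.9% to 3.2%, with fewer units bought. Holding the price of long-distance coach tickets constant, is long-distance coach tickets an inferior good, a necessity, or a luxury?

Quantity demanded falls as income rises, so η < 0.

inferior good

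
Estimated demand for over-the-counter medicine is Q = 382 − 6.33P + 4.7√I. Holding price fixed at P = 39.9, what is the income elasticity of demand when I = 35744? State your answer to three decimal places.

0.436

At P = 39.9, I = 35744: Q = 1018.019.
Holding P constant, ∂Q/∂I = 4.7/(2√I) = 0.0124299.
η_I = (∂Q/∂I)·(I/Q) = 0.0124299 × (35744/1018.019) = 0.436.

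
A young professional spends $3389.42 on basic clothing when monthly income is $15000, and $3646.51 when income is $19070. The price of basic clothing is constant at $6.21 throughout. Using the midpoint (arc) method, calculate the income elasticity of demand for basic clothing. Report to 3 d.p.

With a constant price, Q₁ = 3389.42/6.21 = 545.800 and Q₂ = 3646.51/6.21 = 587.200 (equivalently, work directly with expenditure since P cancels).
Midpoint %ΔQ = (3646.51 − 3389.42)/3517.97 = 0.07308; midpoint %ΔI = (19070 − 15000)/17035 = 0.23892.
η = 0.07308 / 0.23892 = 0.306.

0.306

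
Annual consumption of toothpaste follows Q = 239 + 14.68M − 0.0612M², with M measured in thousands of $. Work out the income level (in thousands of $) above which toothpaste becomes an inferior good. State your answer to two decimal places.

dQ/dM = 14.68 − 0.1224M.
The good is inferior where dQ/dM < 0. Setting dQ/dM = 0 gives M = 14.68 / 0.1224 = 119.93.

119.93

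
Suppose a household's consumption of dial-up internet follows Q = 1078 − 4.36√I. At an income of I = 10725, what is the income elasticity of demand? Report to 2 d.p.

At I = 10725: Q = 626.472.
dQ/dI = -4.36/(2√I) = -0.0210503 at this income.
η = (dQ/dI)·(I/Q) = -0.0210503 × (10725/626.472) = -0.36.

-0.36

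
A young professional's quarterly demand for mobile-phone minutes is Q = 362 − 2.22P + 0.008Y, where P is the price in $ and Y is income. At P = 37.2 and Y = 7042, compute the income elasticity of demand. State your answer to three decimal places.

0.168

At P = 37.2, Y = 7042: Q = 335.752.
Holding P constant, ∂Q/∂Y = 0.008.
η_Y = (∂Q/∂Y)·(Y/Q) = 0.008 × (7042/335.752) = 0.168.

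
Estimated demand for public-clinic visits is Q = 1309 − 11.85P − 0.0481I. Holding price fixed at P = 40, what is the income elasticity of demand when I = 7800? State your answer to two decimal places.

-0.82

At P = 40, I = 7800: Q = 459.820.
Holding P constant, ∂Q/∂I = −0.0481.
η_I = (∂Q/∂I)·(I/Q) = -0.0481 × (7800/459.820) = -0.82.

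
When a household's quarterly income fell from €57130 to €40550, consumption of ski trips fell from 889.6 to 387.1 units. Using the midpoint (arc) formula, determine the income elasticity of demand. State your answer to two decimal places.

ΔQ = 387.1 − 889.6 = -502.5; midpoint Q̄ = (889.6 + 387.1)/2 = 638.35.
ΔI = 40550 − 57130 = -16580; midpoint Ī = (57130 + 40550)/2 = 48840.
η = (ΔQ/Q̄) ÷ (ΔI/Ī) = (-502.5/638.35) ÷ (-16580/48840) = 2.32.

2.32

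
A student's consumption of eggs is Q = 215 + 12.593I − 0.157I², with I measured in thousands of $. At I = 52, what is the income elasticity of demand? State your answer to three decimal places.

At I = 52: Q = 445.3080.
dQ/dI = 12.593 − 0.314I = -3.73500.
η = (dQ/dI)·(I/Q) = -3.73500 × (52/445.3080) = -0.436.

-0.436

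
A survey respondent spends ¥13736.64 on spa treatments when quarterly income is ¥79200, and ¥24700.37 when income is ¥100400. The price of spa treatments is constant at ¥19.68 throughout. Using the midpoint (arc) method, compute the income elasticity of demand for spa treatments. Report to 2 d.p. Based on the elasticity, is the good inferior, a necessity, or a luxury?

With a constant price, Q₁ = 13736.64/19.68 = 698.000 and Q₂ = 24700.37/19.68 = 1255.100 (equivalently, work directly with expenditure since P cancels).
Midpoint %ΔQ = (24700.37 − 13736.64)/19218.50 = 0.57048; midpoint %ΔI = (100400 − 79200)/89800 = 0.23608.
η = 0.57048 / 0.23608 = 2.42.
η > 1 ⇒ luxury.

2.42 (luxury)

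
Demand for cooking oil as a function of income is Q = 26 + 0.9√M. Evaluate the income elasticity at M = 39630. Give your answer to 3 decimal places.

0.437

At M = 39630: Q = 205.166.
dQ/dM = 0.9/(2√M) = 0.00226048 at this income.
η = (dQ/dM)·(M/Q) = 0.00226048 × (39630/205.166) = 0.437.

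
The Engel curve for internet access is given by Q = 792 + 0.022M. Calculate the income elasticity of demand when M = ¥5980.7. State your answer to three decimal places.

At M = 5980.7: Q = 923.575.
dQ/dM = 0.022.
η = (dQ/dM)·(M/Q) = 0.022 × (5980.7/923.575) = 0.142.

0.142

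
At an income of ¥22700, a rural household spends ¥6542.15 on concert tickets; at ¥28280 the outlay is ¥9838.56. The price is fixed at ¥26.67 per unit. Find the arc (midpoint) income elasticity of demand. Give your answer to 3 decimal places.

1.839

With a constant price, Q₁ = 6542.15/26.67 = 245.300 and Q₂ = 9838.56/26.67 = 368.900 (equivalently, work directly with expenditure since P cancels).
Midpoint %ΔQ = (9838.56 − 6542.15)/8190.36 = 0.40247; midpoint %ΔI = (28280 − 22700)/25490 = 0.21891.
η = 0.40247 / 0.21891 = 1.839.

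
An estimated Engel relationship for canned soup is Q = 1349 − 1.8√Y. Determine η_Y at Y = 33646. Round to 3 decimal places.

-0.162

At Y = 33646: Q = 1018.829.
dQ/dY = -1.8/(2√Y) = -0.00490655 at this income.
η = (dQ/dY)·(Y/Q) = -0.00490655 × (33646/1018.829) = -0.162.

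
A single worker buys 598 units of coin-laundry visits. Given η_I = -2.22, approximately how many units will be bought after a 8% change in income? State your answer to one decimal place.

491.8

%ΔQ ≈ η × %ΔI = -2.22 × 8% = -17.76%.
New Q ≈ 598 × (1 − 0.1776) = 491.8.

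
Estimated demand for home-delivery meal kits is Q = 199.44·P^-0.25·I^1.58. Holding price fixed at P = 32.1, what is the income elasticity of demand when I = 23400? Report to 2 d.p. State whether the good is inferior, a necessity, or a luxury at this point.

1.58 (luxury)

For a multiplicative demand Q = A·P^α·I^β, the income elasticity is β everywhere.
Here β = 1.58, so η = 1.58.
Since η > 1, this is a luxury.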